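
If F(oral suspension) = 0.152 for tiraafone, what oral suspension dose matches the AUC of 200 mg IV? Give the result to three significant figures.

For equal systemic exposure: F × D_ev = D_iv
D_ev = D_iv / F = 200 / 0.152 = 1315.79 mg

D_oral = 1320 mg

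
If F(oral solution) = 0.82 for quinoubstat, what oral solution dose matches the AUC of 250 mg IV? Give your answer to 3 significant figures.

For equal systemic exposure: F × D_ev = D_iv
D_ev = D_iv / F = 250 / 0.82 = 304.878 mg

D_oral = 305 mg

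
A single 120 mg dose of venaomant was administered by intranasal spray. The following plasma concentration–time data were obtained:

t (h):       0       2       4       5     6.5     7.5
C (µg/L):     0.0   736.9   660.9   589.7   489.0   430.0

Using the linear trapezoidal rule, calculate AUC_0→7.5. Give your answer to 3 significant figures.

AUC = 4030 µg/L·h

Trapezoidal AUC_0→7.5:
  [0→2]: (0.0+736.9)/2 × 2 = 736.9
  [2→4]: (736.9+660.9)/2 × 2 = 1397.8
  [4→5]: (660.9+589.7)/2 × 1 = 625.3
  [5→6.5]: (589.7+489.0)/2 × 1.5 = 809.025
  [6.5→7.5]: (489.0+430.0)/2 × 1 = 459.5
  Sum = 4028.525 µg/L·h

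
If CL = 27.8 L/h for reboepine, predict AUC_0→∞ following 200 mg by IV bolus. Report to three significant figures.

AUC = 7.19 mg/L·h

AUC_0→∞ = Dose_iv / CL
        = 200 / 27.8 = 7.19424 mg/L·h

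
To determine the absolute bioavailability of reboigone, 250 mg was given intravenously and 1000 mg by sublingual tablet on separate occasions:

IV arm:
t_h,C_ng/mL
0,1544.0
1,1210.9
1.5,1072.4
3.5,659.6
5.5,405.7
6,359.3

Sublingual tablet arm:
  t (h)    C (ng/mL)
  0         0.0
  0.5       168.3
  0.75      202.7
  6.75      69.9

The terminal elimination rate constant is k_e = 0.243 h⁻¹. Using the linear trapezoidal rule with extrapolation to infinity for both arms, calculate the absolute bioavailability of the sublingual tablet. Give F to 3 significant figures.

Trapezoidal AUC_0→6 (IV):
  [0→1]: (1544.0+1210.9)/2 × 1 = 1377.45
  [1→1.5]: (1210.9+1072.4)/2 × 0.5 = 570.825
  [1.5→3.5]: (1072.4+659.6)/2 × 2 = 1732.0
  [3.5→5.5]: (659.6+405.7)/2 × 2 = 1065.3
  [5.5→6]: (405.7+359.3)/2 × 0.5 = 191.25
  Sum = 4936.825 ng/mL·h
IV tail: 359.3/0.243 = 1478.601; AUC_iv,0→∞ = 4936.825 + 1478.601 = 6415.426 ng/mL·h
Trapezoidal AUC_0→6.75 (sublingual tablet):
  [0→0.5]: (0.0+168.3)/2 × 0.5 = 42.075
  [0.5→0.75]: (168.3+202.7)/2 × 0.25 = 46.375
  [0.75→6.75]: (202.7+69.9)/2 × 6 = 817.8
  Sum = 906.25 ng/mL·h
sublingual tablet tail: 69.9/0.243 = 287.654; AUC_ev,0→∞ = 906.25 + 287.654 = 1193.904 ng/mL·h
F = (AUC_ev/D_ev)/(AUC_iv/D_iv) = (1193.904/1000)/(6415.426/250) = 1.193904/25.661704 = 0.0465

F = 0.0465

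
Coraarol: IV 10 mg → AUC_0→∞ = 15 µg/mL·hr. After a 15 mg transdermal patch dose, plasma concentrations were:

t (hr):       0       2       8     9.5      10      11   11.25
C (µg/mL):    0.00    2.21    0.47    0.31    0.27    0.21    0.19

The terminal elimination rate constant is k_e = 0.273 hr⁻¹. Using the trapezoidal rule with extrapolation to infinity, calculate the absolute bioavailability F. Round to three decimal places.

F = 0.532

Trapezoidal AUC_0→11.25 (transdermal patch):
  [0→2]: (0.00+2.21)/2 × 2 = 2.21
  [2→8]: (2.21+0.47)/2 × 6 = 8.04
  [8→9.5]: (0.47+0.31)/2 × 1.5 = 0.585
  [9.5→10]: (0.31+0.27)/2 × 0.5 = 0.145
  [10→11]: (0.27+0.21)/2 × 1 = 0.24
  [11→11.25]: (0.21+0.19)/2 × 0.25 = 0.05
  Sum = 11.27 µg/mL·hr
Tail: C_last/k_e = 0.19/0.273 = 0.696
AUC_0→∞ (transdermal patch) = 11.27 + 0.696 = 11.966 µg/mL·hr
F = (AUC_ev/D_ev)/(AUC_iv/D_iv) = (11.966/15)/(15/10) = 0.797733/1.5 = 0.5318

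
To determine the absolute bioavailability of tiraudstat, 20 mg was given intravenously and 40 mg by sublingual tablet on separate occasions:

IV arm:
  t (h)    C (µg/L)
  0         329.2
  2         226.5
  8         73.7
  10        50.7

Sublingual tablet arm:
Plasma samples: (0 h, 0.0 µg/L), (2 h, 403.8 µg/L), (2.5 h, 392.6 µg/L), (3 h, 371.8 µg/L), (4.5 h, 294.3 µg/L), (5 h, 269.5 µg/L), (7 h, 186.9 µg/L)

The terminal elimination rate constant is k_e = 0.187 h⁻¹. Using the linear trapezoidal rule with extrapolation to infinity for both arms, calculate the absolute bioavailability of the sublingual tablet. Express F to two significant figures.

Trapezoidal AUC_0→10 (IV):
  [0→2]: (329.2+226.5)/2 × 2 = 555.7
  [2→8]: (226.5+73.7)/2 × 6 = 900.6
  [8→10]: (73.7+50.7)/2 × 2 = 124.4
  Sum = 1580.7 µg/L·h
IV tail: 50.7/0.187 = 271.123; AUC_iv,0→∞ = 1580.7 + 271.123 = 1851.823 µg/L·h
Trapezoidal AUC_0→7 (sublingual tablet):
  [0→2]: (0.0+403.8)/2 × 2 = 403.8
  [2→2.5]: (403.8+392.6)/2 × 0.5 = 199.1
  [2.5→3]: (392.6+371.8)/2 × 0.5 = 191.1
  [3→4.5]: (371.8+294.3)/2 × 1.5 = 499.575
  [4.5→5]: (294.3+269.5)/2 × 0.5 = 140.95
  [5→7]: (269.5+186.9)/2 × 2 = 456.4
  Sum = 1890.925 µg/L·h
sublingual tablet tail: 186.9/0.187 = 999.465; AUC_ev,0→∞ = 1890.925 + 999.465 = 2890.39 µg/L·h
F = (AUC_ev/D_ev)/(AUC_iv/D_iv) = (2890.39/40)/(1851.823/20) = 72.25975/92.59115 = 0.7804

F = 0.78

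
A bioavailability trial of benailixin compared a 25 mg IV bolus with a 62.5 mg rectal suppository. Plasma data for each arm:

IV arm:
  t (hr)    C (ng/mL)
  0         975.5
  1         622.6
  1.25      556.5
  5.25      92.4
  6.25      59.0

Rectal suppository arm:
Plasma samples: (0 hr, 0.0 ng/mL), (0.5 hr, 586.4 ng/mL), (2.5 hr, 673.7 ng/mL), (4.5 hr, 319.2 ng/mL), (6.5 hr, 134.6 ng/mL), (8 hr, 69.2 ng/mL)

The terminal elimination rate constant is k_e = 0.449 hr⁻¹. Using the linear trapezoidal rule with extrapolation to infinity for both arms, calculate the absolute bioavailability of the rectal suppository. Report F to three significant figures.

F = 0.516

Trapezoidal AUC_0→6.25 (IV):
  [0→1]: (975.5+622.6)/2 × 1 = 799.05
  [1→1.25]: (622.6+556.5)/2 × 0.25 = 147.3875
  [1.25→5.25]: (556.5+92.4)/2 × 4 = 1297.8
  [5.25→6.25]: (92.4+59.0)/2 × 1 = 75.7
  Sum = 2319.9375 ng/mL·hr
IV tail: 59.0/0.449 = 131.403; AUC_iv,0→∞ = 2319.9375 + 131.403 = 2451.3405 ng/mL·hr
Trapezoidal AUC_0→8 (rectal suppository):
  [0→0.5]: (0.0+586.4)/2 × 0.5 = 146.6
  [0.5→2.5]: (586.4+673.7)/2 × 2 = 1260.1
  [2.5→4.5]: (673.7+319.2)/2 × 2 = 992.9
  [4.5→6.5]: (319.2+134.6)/2 × 2 = 453.8
  [6.5→8]: (134.6+69.2)/2 × 1.5 = 152.85
  Sum = 3006.25 ng/mL·hr
rectal suppository tail: 69.2/0.449 = 154.120; AUC_ev,0→∞ = 3006.25 + 154.120 = 3160.37 ng/mL·hr
F = (AUC_ev/D_ev)/(AUC_iv/D_iv) = (3160.37/62.5)/(2451.3405/25) = 50.56592/98.05362 = 0.5157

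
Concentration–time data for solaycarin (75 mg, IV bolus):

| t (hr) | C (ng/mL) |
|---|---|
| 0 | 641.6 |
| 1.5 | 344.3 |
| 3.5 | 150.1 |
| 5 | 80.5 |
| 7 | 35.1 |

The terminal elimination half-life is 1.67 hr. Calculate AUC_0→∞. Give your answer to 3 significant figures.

AUC = 1610 ng/mL·hr

Trapezoidal AUC_0→7:
  [0→1.5]: (641.6+344.3)/2 × 1.5 = 739.425
  [1.5→3.5]: (344.3+150.1)/2 × 2 = 494.4
  [3.5→5]: (150.1+80.5)/2 × 1.5 = 172.95
  [5→7]: (80.5+35.1)/2 × 2 = 115.6
  Sum = 1522.375 ng/mL·hr
k_e = ln2 / t½ = 0.693147 / 1.67 = 0.4151 hr^-1
Extrapolated tail: C_last / k_e = 35.1 / 0.4151 = 84.558
AUC_0→∞ = 1522.375 + 84.558 = 1606.933 ng/mL·hr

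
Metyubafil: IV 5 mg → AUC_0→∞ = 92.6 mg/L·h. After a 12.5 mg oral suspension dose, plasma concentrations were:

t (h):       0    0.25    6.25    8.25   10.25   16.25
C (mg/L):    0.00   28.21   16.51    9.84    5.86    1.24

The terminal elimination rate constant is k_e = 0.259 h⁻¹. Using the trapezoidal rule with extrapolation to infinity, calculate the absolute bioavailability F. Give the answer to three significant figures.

F = 0.889

Trapezoidal AUC_0→16.25 (oral suspension):
  [0→0.25]: (0.00+28.21)/2 × 0.25 = 3.52625
  [0.25→6.25]: (28.21+16.51)/2 × 6 = 134.16
  [6.25→8.25]: (16.51+9.84)/2 × 2 = 26.35
  [8.25→10.25]: (9.84+5.86)/2 × 2 = 15.7
  [10.25→16.25]: (5.86+1.24)/2 × 6 = 21.3
  Sum = 201.03625 mg/L·h
Tail: C_last/k_e = 1.24/0.259 = 4.788
AUC_0→∞ (oral suspension) = 201.03625 + 4.788 = 205.82425 mg/L·h
F = (AUC_ev/D_ev)/(AUC_iv/D_iv) = (205.82425/12.5)/(92.6/5) = 16.46594/18.52 = 0.8891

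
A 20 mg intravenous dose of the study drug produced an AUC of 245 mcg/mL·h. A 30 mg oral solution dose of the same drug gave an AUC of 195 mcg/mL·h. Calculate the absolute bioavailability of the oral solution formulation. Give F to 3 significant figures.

F = (AUC_ev / D_ev) / (AUC_iv / D_iv)
  = (195/30) / (245/20)
  = 6.5 / 12.25 = 0.5306

F = 0.531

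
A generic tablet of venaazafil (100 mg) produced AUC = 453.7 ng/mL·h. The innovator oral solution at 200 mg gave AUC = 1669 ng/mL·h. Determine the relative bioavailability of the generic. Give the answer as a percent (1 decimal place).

F_rel = (AUC_test/D_test) / (AUC_ref/D_ref)
      = (453.7/100) / (1669/200)
      = 4.537 / 8.345 = 0.5437 = 54.37%

F_rel = 54.4%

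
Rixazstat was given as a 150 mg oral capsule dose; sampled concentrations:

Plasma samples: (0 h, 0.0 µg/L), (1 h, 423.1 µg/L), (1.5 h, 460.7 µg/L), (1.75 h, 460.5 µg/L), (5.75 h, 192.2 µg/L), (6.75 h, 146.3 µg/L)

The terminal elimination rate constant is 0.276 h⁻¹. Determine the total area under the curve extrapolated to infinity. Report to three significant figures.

AUC = 2550 µg/L·h

Trapezoidal AUC_0→6.75:
  [0→1]: (0.0+423.1)/2 × 1 = 211.55
  [1→1.5]: (423.1+460.7)/2 × 0.5 = 220.95
  [1.5→1.75]: (460.7+460.5)/2 × 0.25 = 115.15
  [1.75→5.75]: (460.5+192.2)/2 × 4 = 1305.4
  [5.75→6.75]: (192.2+146.3)/2 × 1 = 169.25
  Sum = 2022.3 µg/L·h
Extrapolated tail: C_last / k_e = 146.3 / 0.276 = 530.072
AUC_0→∞ = 2022.3 + 530.072 = 2552.372 µg/L·h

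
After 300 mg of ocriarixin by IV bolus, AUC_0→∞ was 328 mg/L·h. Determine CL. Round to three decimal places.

CL = 0.915 L/h

CL = Dose_iv / AUC_0→∞
   = 300 / 328 = 0.914634 L/h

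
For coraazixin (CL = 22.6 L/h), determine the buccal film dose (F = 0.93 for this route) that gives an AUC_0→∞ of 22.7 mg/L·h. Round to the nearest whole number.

Dose = CL × AUC_0→∞ / F
     = 22.6 × 22.7 / 0.93 = 551.634 mg

Dose = 552 mg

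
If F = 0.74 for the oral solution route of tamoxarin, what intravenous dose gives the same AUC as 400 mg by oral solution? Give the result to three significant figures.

Systemic exposure from an extravascular dose = F × D_ev, so the equivalent IV dose is F × D_ev.
D_iv = F × D_ev = 0.74 × 400 = 296 mg

D_iv = 296 mg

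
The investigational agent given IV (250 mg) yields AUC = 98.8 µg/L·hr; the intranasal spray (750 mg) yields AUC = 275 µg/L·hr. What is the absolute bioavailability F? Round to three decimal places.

F = 0.928

F = (AUC_ev / D_ev) / (AUC_iv / D_iv)
  = (275/750) / (98.8/250)
  = 0.366667 / 0.3952 = 0.9278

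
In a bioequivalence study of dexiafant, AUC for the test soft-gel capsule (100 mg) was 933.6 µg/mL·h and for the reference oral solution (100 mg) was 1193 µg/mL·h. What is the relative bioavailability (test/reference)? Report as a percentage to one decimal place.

F_rel = 78.3%

F_rel = (AUC_test/D_test) / (AUC_ref/D_ref)
      = (933.6/100) / (1193/100)
      = 9.336 / 11.93 = 0.7826 = 78.26%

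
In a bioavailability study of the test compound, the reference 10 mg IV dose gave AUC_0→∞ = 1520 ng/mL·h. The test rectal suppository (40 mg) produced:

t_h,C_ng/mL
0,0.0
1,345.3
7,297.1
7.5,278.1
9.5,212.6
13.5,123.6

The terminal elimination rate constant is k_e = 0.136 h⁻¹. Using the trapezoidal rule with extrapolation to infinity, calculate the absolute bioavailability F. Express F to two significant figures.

Trapezoidal AUC_0→13.5 (rectal suppository):
  [0→1]: (0.0+345.3)/2 × 1 = 172.65
  [1→7]: (345.3+297.1)/2 × 6 = 1927.2
  [7→7.5]: (297.1+278.1)/2 × 0.5 = 143.8
  [7.5→9.5]: (278.1+212.6)/2 × 2 = 490.7
  [9.5→13.5]: (212.6+123.6)/2 × 4 = 672.4
  Sum = 3406.75 ng/mL·h
Tail: C_last/k_e = 123.6/0.136 = 908.824
AUC_0→∞ (rectal suppository) = 3406.75 + 908.824 = 4315.574 ng/mL·h
F = (AUC_ev/D_ev)/(AUC_iv/D_iv) = (4315.574/40)/(1520/10) = 107.88935/152 = 0.7098

F = 0.71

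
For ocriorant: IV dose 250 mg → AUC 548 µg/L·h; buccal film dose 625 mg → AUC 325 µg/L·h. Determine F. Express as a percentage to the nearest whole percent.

F = 24%

F = (AUC_ev / D_ev) / (AUC_iv / D_iv)
  = (325/625) / (548/250)
  = 0.52 / 2.192 = 0.2372
  = 23.72%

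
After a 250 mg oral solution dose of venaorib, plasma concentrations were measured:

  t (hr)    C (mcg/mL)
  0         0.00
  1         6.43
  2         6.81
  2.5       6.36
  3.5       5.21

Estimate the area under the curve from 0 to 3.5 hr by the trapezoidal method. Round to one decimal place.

Trapezoidal AUC_0→3.5:
  [0→1]: (0.00+6.43)/2 × 1 = 3.215
  [1→2]: (6.43+6.81)/2 × 1 = 6.62
  [2→2.5]: (6.81+6.36)/2 × 0.5 = 3.2925
  [2.5→3.5]: (6.36+5.21)/2 × 1 = 5.785
  Sum = 18.9125 mcg/mL·hr

AUC = 18.9 mcg/mL·hr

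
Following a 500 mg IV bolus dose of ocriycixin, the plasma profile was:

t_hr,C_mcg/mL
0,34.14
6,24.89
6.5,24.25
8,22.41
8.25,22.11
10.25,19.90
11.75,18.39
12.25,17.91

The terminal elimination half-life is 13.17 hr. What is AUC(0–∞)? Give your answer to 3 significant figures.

AUC = 650 mcg/mL·hr

Trapezoidal AUC_0→12.25:
  [0→6]: (34.14+24.89)/2 × 6 = 177.09
  [6→6.5]: (24.89+24.25)/2 × 0.5 = 12.285
  [6.5→8]: (24.25+22.41)/2 × 1.5 = 34.995
  [8→8.25]: (22.41+22.11)/2 × 0.25 = 5.565
  [8.25→10.25]: (22.11+19.90)/2 × 2 = 42.01
  [10.25→11.75]: (19.90+18.39)/2 × 1.5 = 28.7175
  [11.75→12.25]: (18.39+17.91)/2 × 0.5 = 9.075
  Sum = 309.7375 mcg/mL·hr
k_e = ln2 / t½ = 0.693147 / 13.17 = 0.0526 hr^-1
Extrapolated tail: C_last / k_e = 17.91 / 0.0526 = 340.494
AUC_0→∞ = 309.7375 + 340.494 = 650.2315 mcg/mL·hr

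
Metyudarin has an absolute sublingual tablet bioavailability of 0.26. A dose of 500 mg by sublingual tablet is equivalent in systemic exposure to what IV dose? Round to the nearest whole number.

D_iv = 130 mg

Systemic exposure from an extravascular dose = F × D_ev, so the equivalent IV dose is F × D_ev.
D_iv = F × D_ev = 0.26 × 500 = 130 mg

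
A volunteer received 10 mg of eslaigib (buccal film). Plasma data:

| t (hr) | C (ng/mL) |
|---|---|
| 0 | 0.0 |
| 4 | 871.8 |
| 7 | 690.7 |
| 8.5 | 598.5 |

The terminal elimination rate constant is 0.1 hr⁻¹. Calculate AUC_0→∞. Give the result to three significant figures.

AUC = 11000 ng/mL·hr

Trapezoidal AUC_0→8.5:
  [0→4]: (0.0+871.8)/2 × 4 = 1743.6
  [4→7]: (871.8+690.7)/2 × 3 = 2343.75
  [7→8.5]: (690.7+598.5)/2 × 1.5 = 966.9
  Sum = 5054.25 ng/mL·hr
Extrapolated tail: C_last / k_e = 598.5 / 0.1 = 5985.000
AUC_0→∞ = 5054.25 + 5985.000 = 11039.25 ng/mL·hr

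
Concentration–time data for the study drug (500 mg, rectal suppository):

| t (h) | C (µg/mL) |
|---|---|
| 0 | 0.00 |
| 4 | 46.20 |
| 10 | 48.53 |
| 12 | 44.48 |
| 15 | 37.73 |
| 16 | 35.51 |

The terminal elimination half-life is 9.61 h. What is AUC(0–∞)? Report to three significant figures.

Trapezoidal AUC_0→16:
  [0→4]: (0.00+46.20)/2 × 4 = 92.4
  [4→10]: (46.20+48.53)/2 × 6 = 284.19
  [10→12]: (48.53+44.48)/2 × 2 = 93.01
  [12→15]: (44.48+37.73)/2 × 3 = 123.315
  [15→16]: (37.73+35.51)/2 × 1 = 36.62
  Sum = 629.535 µg/mL·h
k_e = ln2 / t½ = 0.693147 / 9.61 = 0.0721 h^-1
Extrapolated tail: C_last / k_e = 35.51 / 0.0721 = 492.510
AUC_0→∞ = 629.535 + 492.510 = 1122.045 µg/mL·h

AUC = 1120 µg/mL·h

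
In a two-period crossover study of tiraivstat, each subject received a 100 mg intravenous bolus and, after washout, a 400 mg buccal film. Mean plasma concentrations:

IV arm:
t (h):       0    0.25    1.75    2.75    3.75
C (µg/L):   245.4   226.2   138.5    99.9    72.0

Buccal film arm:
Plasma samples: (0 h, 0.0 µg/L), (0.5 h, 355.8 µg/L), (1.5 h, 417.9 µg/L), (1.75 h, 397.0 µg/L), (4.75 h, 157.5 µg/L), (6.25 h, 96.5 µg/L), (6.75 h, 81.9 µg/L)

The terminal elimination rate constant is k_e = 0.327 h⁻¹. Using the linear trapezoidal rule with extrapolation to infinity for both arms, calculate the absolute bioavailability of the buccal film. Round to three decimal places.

F = 0.625

Trapezoidal AUC_0→3.75 (IV):
  [0→0.25]: (245.4+226.2)/2 × 0.25 = 58.95
  [0.25→1.75]: (226.2+138.5)/2 × 1.5 = 273.525
  [1.75→2.75]: (138.5+99.9)/2 × 1 = 119.2
  [2.75→3.75]: (99.9+72.0)/2 × 1 = 85.95
  Sum = 537.625 µg/L·h
IV tail: 72.0/0.327 = 220.183; AUC_iv,0→∞ = 537.625 + 220.183 = 757.808 µg/L·h
Trapezoidal AUC_0→6.75 (buccal film):
  [0→0.5]: (0.0+355.8)/2 × 0.5 = 88.95
  [0.5→1.5]: (355.8+417.9)/2 × 1 = 386.85
  [1.5→1.75]: (417.9+397.0)/2 × 0.25 = 101.8625
  [1.75→4.75]: (397.0+157.5)/2 × 3 = 831.75
  [4.75→6.25]: (157.5+96.5)/2 × 1.5 = 190.5
  [6.25→6.75]: (96.5+81.9)/2 × 0.5 = 44.6
  Sum = 1644.5125 µg/L·h
buccal film tail: 81.9/0.327 = 250.459; AUC_ev,0→∞ = 1644.5125 + 250.459 = 1894.9715 µg/L·h
F = (AUC_ev/D_ev)/(AUC_iv/D_iv) = (1894.9715/400)/(757.808/100) = 4.73743/7.57808 = 0.6251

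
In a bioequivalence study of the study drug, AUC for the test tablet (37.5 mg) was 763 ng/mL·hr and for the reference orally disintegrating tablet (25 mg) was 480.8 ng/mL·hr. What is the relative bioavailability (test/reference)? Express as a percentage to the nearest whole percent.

F_rel = (AUC_test/D_test) / (AUC_ref/D_ref)
      = (763/37.5) / (480.8/25)
      = 20.3467 / 19.232 = 1.0580 = 105.80%

F_rel = 106%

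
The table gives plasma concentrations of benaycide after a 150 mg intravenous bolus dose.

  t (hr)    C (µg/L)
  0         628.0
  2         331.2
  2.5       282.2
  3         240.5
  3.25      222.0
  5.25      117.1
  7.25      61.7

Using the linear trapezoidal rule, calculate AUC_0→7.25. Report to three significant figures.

AUC = 1820 µg/L·hr

Trapezoidal AUC_0→7.25:
  [0→2]: (628.0+331.2)/2 × 2 = 959.2
  [2→2.5]: (331.2+282.2)/2 × 0.5 = 153.35
  [2.5→3]: (282.2+240.5)/2 × 0.5 = 130.675
  [3→3.25]: (240.5+222.0)/2 × 0.25 = 57.8125
  [3.25→5.25]: (222.0+117.1)/2 × 2 = 339.1
  [5.25→7.25]: (117.1+61.7)/2 × 2 = 178.8
  Sum = 1818.9375 µg/L·hr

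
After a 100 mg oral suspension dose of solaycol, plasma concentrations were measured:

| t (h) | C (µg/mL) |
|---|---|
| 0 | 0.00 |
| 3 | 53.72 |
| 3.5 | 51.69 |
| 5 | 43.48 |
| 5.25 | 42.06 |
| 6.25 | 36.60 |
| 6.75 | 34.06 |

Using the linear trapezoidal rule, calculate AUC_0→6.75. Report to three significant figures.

AUC = 246 µg/mL·h

Trapezoidal AUC_0→6.75:
  [0→3]: (0.00+53.72)/2 × 3 = 80.58
  [3→3.5]: (53.72+51.69)/2 × 0.5 = 26.3525
  [3.5→5]: (51.69+43.48)/2 × 1.5 = 71.3775
  [5→5.25]: (43.48+42.06)/2 × 0.25 = 10.6925
  [5.25→6.25]: (42.06+36.60)/2 × 1 = 39.33
  [6.25→6.75]: (36.60+34.06)/2 × 0.5 = 17.665
  Sum = 245.9975 µg/mL·h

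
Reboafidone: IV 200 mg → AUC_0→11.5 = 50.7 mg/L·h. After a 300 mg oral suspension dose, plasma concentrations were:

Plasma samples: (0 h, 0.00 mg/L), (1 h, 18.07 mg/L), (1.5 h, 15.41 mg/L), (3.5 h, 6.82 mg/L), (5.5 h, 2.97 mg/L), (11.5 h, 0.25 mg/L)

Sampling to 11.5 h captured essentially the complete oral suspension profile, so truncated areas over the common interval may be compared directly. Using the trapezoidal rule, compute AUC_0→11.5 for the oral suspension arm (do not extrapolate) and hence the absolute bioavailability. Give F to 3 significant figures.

F = 0.777

Trapezoidal AUC_0→11.5 (oral suspension):
  [0→1]: (0.00+18.07)/2 × 1 = 9.035
  [1→1.5]: (18.07+15.41)/2 × 0.5 = 8.37
  [1.5→3.5]: (15.41+6.82)/2 × 2 = 22.23
  [3.5→5.5]: (6.82+2.97)/2 × 2 = 9.79
  [5.5→11.5]: (2.97+0.25)/2 × 6 = 9.66
  Sum = 59.085 mg/L·h
F = (AUC_ev/D_ev)/(AUC_iv/D_iv) = (59.085/300)/(50.7/200) = 0.19695/0.2535 = 0.7769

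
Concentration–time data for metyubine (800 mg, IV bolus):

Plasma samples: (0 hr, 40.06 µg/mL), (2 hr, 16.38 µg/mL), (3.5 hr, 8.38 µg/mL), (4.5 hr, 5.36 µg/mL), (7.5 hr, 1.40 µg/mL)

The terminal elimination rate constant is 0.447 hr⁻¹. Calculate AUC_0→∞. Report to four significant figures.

AUC = 95.15 µg/mL·hr

Trapezoidal AUC_0→7.5:
  [0→2]: (40.06+16.38)/2 × 2 = 56.44
  [2→3.5]: (16.38+8.38)/2 × 1.5 = 18.57
  [3.5→4.5]: (8.38+5.36)/2 × 1 = 6.87
  [4.5→7.5]: (5.36+1.40)/2 × 3 = 10.14
  Sum = 92.02 µg/mL·hr
Extrapolated tail: C_last / k_e = 1.40 / 0.447 = 3.132
AUC_0→∞ = 92.02 + 3.132 = 95.152 µg/mL·hr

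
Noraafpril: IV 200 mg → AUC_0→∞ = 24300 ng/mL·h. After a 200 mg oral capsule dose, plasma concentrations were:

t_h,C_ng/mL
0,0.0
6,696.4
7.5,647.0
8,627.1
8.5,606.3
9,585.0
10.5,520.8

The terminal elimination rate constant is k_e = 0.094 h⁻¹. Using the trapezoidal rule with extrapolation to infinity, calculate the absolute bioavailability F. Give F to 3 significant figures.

Trapezoidal AUC_0→10.5 (oral capsule):
  [0→6]: (0.0+696.4)/2 × 6 = 2089.2
  [6→7.5]: (696.4+647.0)/2 × 1.5 = 1007.55
  [7.5→8]: (647.0+627.1)/2 × 0.5 = 318.525
  [8→8.5]: (627.1+606.3)/2 × 0.5 = 308.35
  [8.5→9]: (606.3+585.0)/2 × 0.5 = 297.825
  [9→10.5]: (585.0+520.8)/2 × 1.5 = 829.35
  Sum = 4850.8 ng/mL·h
Tail: C_last/k_e = 520.8/0.094 = 5540.426
AUC_0→∞ (oral capsule) = 4850.8 + 5540.426 = 10391.226 ng/mL·h
F = (AUC_ev/D_ev)/(AUC_iv/D_iv) = (10391.226/200)/(24300/200) = 51.95613/121.5 = 0.4276

F = 0.428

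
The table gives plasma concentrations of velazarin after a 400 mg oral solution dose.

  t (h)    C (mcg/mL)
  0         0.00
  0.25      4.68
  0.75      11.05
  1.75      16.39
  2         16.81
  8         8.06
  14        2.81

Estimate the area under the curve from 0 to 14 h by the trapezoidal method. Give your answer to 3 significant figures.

AUC = 130 mcg/mL·h

Trapezoidal AUC_0→14:
  [0→0.25]: (0.00+4.68)/2 × 0.25 = 0.585
  [0.25→0.75]: (4.68+11.05)/2 × 0.5 = 3.9325
  [0.75→1.75]: (11.05+16.39)/2 × 1 = 13.72
  [1.75→2]: (16.39+16.81)/2 × 0.25 = 4.15
  [2→8]: (16.81+8.06)/2 × 6 = 74.61
  [8→14]: (8.06+2.81)/2 × 6 = 32.61
  Sum = 129.6075 mcg/mL·h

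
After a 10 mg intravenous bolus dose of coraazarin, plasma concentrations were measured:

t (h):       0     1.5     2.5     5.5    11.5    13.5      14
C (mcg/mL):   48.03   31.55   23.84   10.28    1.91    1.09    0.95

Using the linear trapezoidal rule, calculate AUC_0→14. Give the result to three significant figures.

Trapezoidal AUC_0→14:
  [0→1.5]: (48.03+31.55)/2 × 1.5 = 59.685
  [1.5→2.5]: (31.55+23.84)/2 × 1 = 27.695
  [2.5→5.5]: (23.84+10.28)/2 × 3 = 51.18
  [5.5→11.5]: (10.28+1.91)/2 × 6 = 36.57
  [11.5→13.5]: (1.91+1.09)/2 × 2 = 3.0
  [13.5→14]: (1.09+0.95)/2 × 0.5 = 0.51
  Sum = 178.64 mcg/mL·h

AUC = 179 mcg/mL·h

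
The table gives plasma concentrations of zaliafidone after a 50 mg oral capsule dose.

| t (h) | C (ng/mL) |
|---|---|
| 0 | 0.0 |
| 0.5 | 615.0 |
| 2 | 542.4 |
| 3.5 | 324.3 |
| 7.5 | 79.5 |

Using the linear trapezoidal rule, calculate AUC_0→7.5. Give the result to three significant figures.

AUC = 2480 ng/mL·h

Trapezoidal AUC_0→7.5:
  [0→0.5]: (0.0+615.0)/2 × 0.5 = 153.75
  [0.5→2]: (615.0+542.4)/2 × 1.5 = 868.05
  [2→3.5]: (542.4+324.3)/2 × 1.5 = 650.025
  [3.5→7.5]: (324.3+79.5)/2 × 4 = 807.6
  Sum = 2479.425 ng/mL·h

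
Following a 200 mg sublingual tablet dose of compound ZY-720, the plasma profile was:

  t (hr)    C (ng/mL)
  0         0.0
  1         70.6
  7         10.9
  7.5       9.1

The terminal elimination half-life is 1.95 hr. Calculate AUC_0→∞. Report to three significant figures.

Trapezoidal AUC_0→7.5:
  [0→1]: (0.0+70.6)/2 × 1 = 35.3
  [1→7]: (70.6+10.9)/2 × 6 = 244.5
  [7→7.5]: (10.9+9.1)/2 × 0.5 = 5.0
  Sum = 284.8 ng/mL·hr
k_e = ln2 / t½ = 0.693147 / 1.95 = 0.3555 hr^-1
Extrapolated tail: C_last / k_e = 9.1 / 0.3555 = 25.598
AUC_0→∞ = 284.8 + 25.598 = 310.398 ng/mL·hr

AUC = 310 ng/mL·hr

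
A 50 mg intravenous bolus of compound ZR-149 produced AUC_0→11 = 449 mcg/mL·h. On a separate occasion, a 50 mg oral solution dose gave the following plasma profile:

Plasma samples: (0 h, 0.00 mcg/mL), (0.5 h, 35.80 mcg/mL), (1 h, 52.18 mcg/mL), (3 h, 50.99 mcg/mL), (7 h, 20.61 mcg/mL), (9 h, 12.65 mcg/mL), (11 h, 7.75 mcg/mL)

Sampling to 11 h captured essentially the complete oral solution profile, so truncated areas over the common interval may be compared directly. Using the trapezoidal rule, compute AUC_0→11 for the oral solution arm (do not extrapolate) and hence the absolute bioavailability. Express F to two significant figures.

Trapezoidal AUC_0→11 (oral solution):
  [0→0.5]: (0.00+35.80)/2 × 0.5 = 8.95
  [0.5→1]: (35.80+52.18)/2 × 0.5 = 21.995
  [1→3]: (52.18+50.99)/2 × 2 = 103.17
  [3→7]: (50.99+20.61)/2 × 4 = 143.2
  [7→9]: (20.61+12.65)/2 × 2 = 33.26
  [9→11]: (12.65+7.75)/2 × 2 = 20.4
  Sum = 330.975 mcg/mL·h
F = (AUC_ev/D_ev)/(AUC_iv/D_iv) = (330.975/50)/(449/50) = 6.6195/8.98 = 0.7371

F = 0.74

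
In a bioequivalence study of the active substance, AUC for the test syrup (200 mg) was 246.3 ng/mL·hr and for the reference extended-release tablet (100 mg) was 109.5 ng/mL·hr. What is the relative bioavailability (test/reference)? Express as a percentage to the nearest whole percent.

F_rel = (AUC_test/D_test) / (AUC_ref/D_ref)
      = (246.3/200) / (109.5/100)
      = 1.2315 / 1.095 = 1.1247 = 112.47%

F_rel = 112%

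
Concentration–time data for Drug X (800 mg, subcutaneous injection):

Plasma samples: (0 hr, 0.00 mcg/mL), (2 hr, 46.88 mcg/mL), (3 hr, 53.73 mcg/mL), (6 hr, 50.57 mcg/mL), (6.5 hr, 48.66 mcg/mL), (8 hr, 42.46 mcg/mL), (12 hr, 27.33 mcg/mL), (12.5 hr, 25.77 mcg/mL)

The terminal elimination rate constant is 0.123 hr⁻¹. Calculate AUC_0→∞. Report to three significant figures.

Trapezoidal AUC_0→12.5:
  [0→2]: (0.00+46.88)/2 × 2 = 46.88
  [2→3]: (46.88+53.73)/2 × 1 = 50.305
  [3→6]: (53.73+50.57)/2 × 3 = 156.45
  [6→6.5]: (50.57+48.66)/2 × 0.5 = 24.8075
  [6.5→8]: (48.66+42.46)/2 × 1.5 = 68.34
  [8→12]: (42.46+27.33)/2 × 4 = 139.58
  [12→12.5]: (27.33+25.77)/2 × 0.5 = 13.275
  Sum = 499.6375 mcg/mL·hr
Extrapolated tail: C_last / k_e = 25.77 / 0.123 = 209.512
AUC_0→∞ = 499.6375 + 209.512 = 709.1495 mcg/mL·hr

AUC = 709 mcg/mL·hr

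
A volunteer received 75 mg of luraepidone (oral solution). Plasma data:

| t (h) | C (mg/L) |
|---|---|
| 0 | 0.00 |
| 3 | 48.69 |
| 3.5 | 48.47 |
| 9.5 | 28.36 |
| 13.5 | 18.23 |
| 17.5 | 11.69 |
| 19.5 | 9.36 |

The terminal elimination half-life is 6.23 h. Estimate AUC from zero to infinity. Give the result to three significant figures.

AUC = 586 mg/L·h

Trapezoidal AUC_0→19.5:
  [0→3]: (0.00+48.69)/2 × 3 = 73.035
  [3→3.5]: (48.69+48.47)/2 × 0.5 = 24.29
  [3.5→9.5]: (48.47+28.36)/2 × 6 = 230.49
  [9.5→13.5]: (28.36+18.23)/2 × 4 = 93.18
  [13.5→17.5]: (18.23+11.69)/2 × 4 = 59.84
  [17.5→19.5]: (11.69+9.36)/2 × 2 = 21.05
  Sum = 501.885 mg/L·h
k_e = ln2 / t½ = 0.693147 / 6.23 = 0.1113 h^-1
Extrapolated tail: C_last / k_e = 9.36 / 0.1113 = 84.097
AUC_0→∞ = 501.885 + 84.097 = 585.982 mg/L·h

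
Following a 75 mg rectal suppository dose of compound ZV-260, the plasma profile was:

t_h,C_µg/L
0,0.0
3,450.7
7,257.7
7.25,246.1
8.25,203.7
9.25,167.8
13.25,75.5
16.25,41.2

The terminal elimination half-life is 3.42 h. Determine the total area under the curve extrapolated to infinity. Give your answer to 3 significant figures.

Trapezoidal AUC_0→16.25:
  [0→3]: (0.0+450.7)/2 × 3 = 676.05
  [3→7]: (450.7+257.7)/2 × 4 = 1416.8
  [7→7.25]: (257.7+246.1)/2 × 0.25 = 62.975
  [7.25→8.25]: (246.1+203.7)/2 × 1 = 224.9
  [8.25→9.25]: (203.7+167.8)/2 × 1 = 185.75
  [9.25→13.25]: (167.8+75.5)/2 × 4 = 486.6
  [13.25→16.25]: (75.5+41.2)/2 × 3 = 175.05
  Sum = 3228.125 µg/L·h
k_e = ln2 / t½ = 0.693147 / 3.42 = 0.2027 h^-1
Extrapolated tail: C_last / k_e = 41.2 / 0.2027 = 203.256
AUC_0→∞ = 3228.125 + 203.256 = 3431.381 µg/L·h

AUC = 3430 µg/L·h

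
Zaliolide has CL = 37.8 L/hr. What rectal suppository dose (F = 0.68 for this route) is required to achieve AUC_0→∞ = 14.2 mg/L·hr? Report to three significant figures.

Dose = CL × AUC_0→∞ / F
     = 37.8 × 14.2 / 0.68 = 789.353 mg

Dose = 789 mg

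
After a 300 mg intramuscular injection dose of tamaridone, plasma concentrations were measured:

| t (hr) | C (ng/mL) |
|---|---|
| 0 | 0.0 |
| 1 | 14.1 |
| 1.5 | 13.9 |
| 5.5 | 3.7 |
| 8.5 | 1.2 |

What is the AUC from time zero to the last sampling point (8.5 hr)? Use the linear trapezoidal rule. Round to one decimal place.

AUC = 56.6 ng/mL·hr

Trapezoidal AUC_0→8.5:
  [0→1]: (0.0+14.1)/2 × 1 = 7.05
  [1→1.5]: (14.1+13.9)/2 × 0.5 = 7.0
  [1.5→5.5]: (13.9+3.7)/2 × 4 = 35.2
  [5.5→8.5]: (3.7+1.2)/2 × 3 = 7.35
  Sum = 56.6 ng/mL·hr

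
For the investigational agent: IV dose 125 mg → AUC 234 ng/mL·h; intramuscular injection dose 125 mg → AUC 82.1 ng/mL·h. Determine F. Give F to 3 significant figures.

F = 0.351

F = (AUC_ev / D_ev) / (AUC_iv / D_iv)
  = (82.1/125) / (234/125)
  = 0.6568 / 1.872 = 0.3509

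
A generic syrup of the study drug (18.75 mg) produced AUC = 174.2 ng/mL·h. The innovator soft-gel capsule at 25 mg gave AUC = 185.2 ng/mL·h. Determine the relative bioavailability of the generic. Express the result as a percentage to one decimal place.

F_rel = (AUC_test/D_test) / (AUC_ref/D_ref)
      = (174.2/18.75) / (185.2/25)
      = 9.29067 / 7.408 = 1.2541 = 125.41%

F_rel = 125.4%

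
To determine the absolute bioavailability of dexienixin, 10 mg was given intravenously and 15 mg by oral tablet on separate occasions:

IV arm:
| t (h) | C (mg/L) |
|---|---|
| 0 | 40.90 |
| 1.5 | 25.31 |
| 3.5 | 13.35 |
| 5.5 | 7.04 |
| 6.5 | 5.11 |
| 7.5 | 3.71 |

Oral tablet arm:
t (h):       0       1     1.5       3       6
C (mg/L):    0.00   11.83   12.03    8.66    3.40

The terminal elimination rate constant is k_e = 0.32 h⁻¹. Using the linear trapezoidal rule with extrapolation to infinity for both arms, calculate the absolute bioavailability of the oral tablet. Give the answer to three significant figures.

F = 0.286

Trapezoidal AUC_0→7.5 (IV):
  [0→1.5]: (40.90+25.31)/2 × 1.5 = 49.6575
  [1.5→3.5]: (25.31+13.35)/2 × 2 = 38.66
  [3.5→5.5]: (13.35+7.04)/2 × 2 = 20.39
  [5.5→6.5]: (7.04+5.11)/2 × 1 = 6.075
  [6.5→7.5]: (5.11+3.71)/2 × 1 = 4.41
  Sum = 119.1925 mg/L·h
IV tail: 3.71/0.32 = 11.594; AUC_iv,0→∞ = 119.1925 + 11.594 = 130.7865 mg/L·h
Trapezoidal AUC_0→6 (oral tablet):
  [0→1]: (0.00+11.83)/2 × 1 = 5.915
  [1→1.5]: (11.83+12.03)/2 × 0.5 = 5.965
  [1.5→3]: (12.03+8.66)/2 × 1.5 = 15.5175
  [3→6]: (8.66+3.40)/2 × 3 = 18.09
  Sum = 45.4875 mg/L·h
oral tablet tail: 3.40/0.32 = 10.625; AUC_ev,0→∞ = 45.4875 + 10.625 = 56.1125 mg/L·h
F = (AUC_ev/D_ev)/(AUC_iv/D_iv) = (56.1125/15)/(130.7865/10) = 3.74083/13.07865 = 0.2860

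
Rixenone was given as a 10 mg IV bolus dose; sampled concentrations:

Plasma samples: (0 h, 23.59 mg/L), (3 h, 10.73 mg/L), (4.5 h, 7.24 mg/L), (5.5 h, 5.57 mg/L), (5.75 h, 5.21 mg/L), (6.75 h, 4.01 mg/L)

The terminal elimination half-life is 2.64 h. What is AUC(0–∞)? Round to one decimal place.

AUC = 92.6 mg/L·h

Trapezoidal AUC_0→6.75:
  [0→3]: (23.59+10.73)/2 × 3 = 51.48
  [3→4.5]: (10.73+7.24)/2 × 1.5 = 13.4775
  [4.5→5.5]: (7.24+5.57)/2 × 1 = 6.405
  [5.5→5.75]: (5.57+5.21)/2 × 0.25 = 1.3475
  [5.75→6.75]: (5.21+4.01)/2 × 1 = 4.61
  Sum = 77.32 mg/L·h
k_e = ln2 / t½ = 0.693147 / 2.64 = 0.2626 h^-1
Extrapolated tail: C_last / k_e = 4.01 / 0.2626 = 15.270
AUC_0→∞ = 77.32 + 15.270 = 92.59 mg/L·h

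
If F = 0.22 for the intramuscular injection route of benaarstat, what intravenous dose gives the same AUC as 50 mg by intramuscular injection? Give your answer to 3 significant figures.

D_iv = 11.0 mg

Systemic exposure from an extravascular dose = F × D_ev, so the equivalent IV dose is F × D_ev.
D_iv = F × D_ev = 0.22 × 50 = 11 mg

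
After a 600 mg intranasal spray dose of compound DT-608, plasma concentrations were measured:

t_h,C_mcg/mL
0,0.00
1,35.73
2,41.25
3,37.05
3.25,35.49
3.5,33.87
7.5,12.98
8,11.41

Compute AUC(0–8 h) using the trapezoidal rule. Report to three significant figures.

Trapezoidal AUC_0→8:
  [0→1]: (0.00+35.73)/2 × 1 = 17.865
  [1→2]: (35.73+41.25)/2 × 1 = 38.49
  [2→3]: (41.25+37.05)/2 × 1 = 39.15
  [3→3.25]: (37.05+35.49)/2 × 0.25 = 9.0675
  [3.25→3.5]: (35.49+33.87)/2 × 0.25 = 8.67
  [3.5→7.5]: (33.87+12.98)/2 × 4 = 93.7
  [7.5→8]: (12.98+11.41)/2 × 0.5 = 6.0975
  Sum = 213.04 mcg/mL·h

AUC = 213 mcg/mL·h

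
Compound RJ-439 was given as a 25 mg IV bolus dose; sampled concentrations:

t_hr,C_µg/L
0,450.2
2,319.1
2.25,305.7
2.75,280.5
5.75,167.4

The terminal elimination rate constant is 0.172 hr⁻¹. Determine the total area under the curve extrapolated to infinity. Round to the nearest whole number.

AUC = 2639 µg/L·hr

Trapezoidal AUC_0→5.75:
  [0→2]: (450.2+319.1)/2 × 2 = 769.3
  [2→2.25]: (319.1+305.7)/2 × 0.25 = 78.1
  [2.25→2.75]: (305.7+280.5)/2 × 0.5 = 146.55
  [2.75→5.75]: (280.5+167.4)/2 × 3 = 671.85
  Sum = 1665.8 µg/L·hr
Extrapolated tail: C_last / k_e = 167.4 / 0.172 = 973.256
AUC_0→∞ = 1665.8 + 973.256 = 2639.056 µg/L·hr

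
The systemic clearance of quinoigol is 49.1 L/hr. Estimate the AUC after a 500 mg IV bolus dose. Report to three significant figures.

AUC_0→∞ = Dose_iv / CL
        = 500 / 49.1 = 10.1833 mg/L·hr

AUC = 10.2 mg/L·hr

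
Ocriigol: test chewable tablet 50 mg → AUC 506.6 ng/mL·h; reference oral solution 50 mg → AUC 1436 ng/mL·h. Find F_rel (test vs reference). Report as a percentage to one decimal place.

F_rel = (AUC_test/D_test) / (AUC_ref/D_ref)
      = (506.6/50) / (1436/50)
      = 10.132 / 28.72 = 0.3528 = 35.28%

F_rel = 35.3%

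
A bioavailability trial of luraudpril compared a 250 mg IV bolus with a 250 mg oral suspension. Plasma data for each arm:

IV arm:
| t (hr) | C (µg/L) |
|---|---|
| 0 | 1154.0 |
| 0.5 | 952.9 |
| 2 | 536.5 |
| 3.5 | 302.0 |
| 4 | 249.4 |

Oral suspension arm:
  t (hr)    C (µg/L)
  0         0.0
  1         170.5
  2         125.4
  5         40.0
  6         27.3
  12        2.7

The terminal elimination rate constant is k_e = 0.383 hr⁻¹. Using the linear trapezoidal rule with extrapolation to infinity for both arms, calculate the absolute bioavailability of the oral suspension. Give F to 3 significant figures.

F = 0.200

Trapezoidal AUC_0→4 (IV):
  [0→0.5]: (1154.0+952.9)/2 × 0.5 = 526.725
  [0.5→2]: (952.9+536.5)/2 × 1.5 = 1117.05
  [2→3.5]: (536.5+302.0)/2 × 1.5 = 628.875
  [3.5→4]: (302.0+249.4)/2 × 0.5 = 137.85
  Sum = 2410.5 µg/L·hr
IV tail: 249.4/0.383 = 651.175; AUC_iv,0→∞ = 2410.5 + 651.175 = 3061.675 µg/L·hr
Trapezoidal AUC_0→12 (oral suspension):
  [0→1]: (0.0+170.5)/2 × 1 = 85.25
  [1→2]: (170.5+125.4)/2 × 1 = 147.95
  [2→5]: (125.4+40.0)/2 × 3 = 248.1
  [5→6]: (40.0+27.3)/2 × 1 = 33.65
  [6→12]: (27.3+2.7)/2 × 6 = 90.0
  Sum = 604.95 µg/L·hr
oral suspension tail: 2.7/0.383 = 7.050; AUC_ev,0→∞ = 604.95 + 7.050 = 612.0 µg/L·hr
F = (AUC_ev/D_ev)/(AUC_iv/D_iv) = (612.0/250)/(3061.675/250) = 2.448/12.2467 = 0.1999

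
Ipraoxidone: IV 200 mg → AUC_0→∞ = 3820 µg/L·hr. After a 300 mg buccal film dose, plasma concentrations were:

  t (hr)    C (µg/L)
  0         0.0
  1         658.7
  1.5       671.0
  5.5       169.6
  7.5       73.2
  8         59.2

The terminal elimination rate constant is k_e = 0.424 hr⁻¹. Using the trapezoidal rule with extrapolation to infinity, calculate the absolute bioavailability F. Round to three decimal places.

Trapezoidal AUC_0→8 (buccal film):
  [0→1]: (0.0+658.7)/2 × 1 = 329.35
  [1→1.5]: (658.7+671.0)/2 × 0.5 = 332.425
  [1.5→5.5]: (671.0+169.6)/2 × 4 = 1681.2
  [5.5→7.5]: (169.6+73.2)/2 × 2 = 242.8
  [7.5→8]: (73.2+59.2)/2 × 0.5 = 33.1
  Sum = 2618.875 µg/L·hr
Tail: C_last/k_e = 59.2/0.424 = 139.623
AUC_0→∞ (buccal film) = 2618.875 + 139.623 = 2758.498 µg/L·hr
F = (AUC_ev/D_ev)/(AUC_iv/D_iv) = (2758.498/300)/(3820/200) = 9.19499/19.1 = 0.4814

F = 0.481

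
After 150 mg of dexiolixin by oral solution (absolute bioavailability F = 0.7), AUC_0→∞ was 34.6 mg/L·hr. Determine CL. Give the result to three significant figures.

CL = 3.03 L/hr

CL = F × Dose / AUC_0→∞
   = 0.7 × 150 / 34.6 = 3.03468 L/hr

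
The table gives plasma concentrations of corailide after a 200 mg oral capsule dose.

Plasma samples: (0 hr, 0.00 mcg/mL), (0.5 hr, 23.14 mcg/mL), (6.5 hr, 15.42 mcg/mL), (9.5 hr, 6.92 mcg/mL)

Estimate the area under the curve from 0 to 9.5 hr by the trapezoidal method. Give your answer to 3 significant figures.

Trapezoidal AUC_0→9.5:
  [0→0.5]: (0.00+23.14)/2 × 0.5 = 5.785
  [0.5→6.5]: (23.14+15.42)/2 × 6 = 115.68
  [6.5→9.5]: (15.42+6.92)/2 × 3 = 33.51
  Sum = 154.975 mcg/mL·hr

AUC = 155 mcg/mL·hr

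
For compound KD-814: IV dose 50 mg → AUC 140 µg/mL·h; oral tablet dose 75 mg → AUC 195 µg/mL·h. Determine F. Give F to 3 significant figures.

F = 0.929

F = (AUC_ev / D_ev) / (AUC_iv / D_iv)
  = (195/75) / (140/50)
  = 2.6 / 2.8 = 0.9286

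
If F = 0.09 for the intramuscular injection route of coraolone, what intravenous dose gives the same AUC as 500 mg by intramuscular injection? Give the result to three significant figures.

D_iv = 45.0 mg

Systemic exposure from an extravascular dose = F × D_ev, so the equivalent IV dose is F × D_ev.
D_iv = F × D_ev = 0.09 × 500 = 45 mg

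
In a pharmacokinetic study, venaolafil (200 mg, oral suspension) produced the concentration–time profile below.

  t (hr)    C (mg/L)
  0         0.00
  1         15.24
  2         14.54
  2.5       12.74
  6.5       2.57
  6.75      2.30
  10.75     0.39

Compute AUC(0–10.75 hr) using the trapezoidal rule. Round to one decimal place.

AUC = 65.9 mg/L·hr

Trapezoidal AUC_0→10.75:
  [0→1]: (0.00+15.24)/2 × 1 = 7.62
  [1→2]: (15.24+14.54)/2 × 1 = 14.89
  [2→2.5]: (14.54+12.74)/2 × 0.5 = 6.82
  [2.5→6.5]: (12.74+2.57)/2 × 4 = 30.62
  [6.5→6.75]: (2.57+2.30)/2 × 0.25 = 0.60875
  [6.75→10.75]: (2.30+0.39)/2 × 4 = 5.38
  Sum = 65.93875 mg/L·hr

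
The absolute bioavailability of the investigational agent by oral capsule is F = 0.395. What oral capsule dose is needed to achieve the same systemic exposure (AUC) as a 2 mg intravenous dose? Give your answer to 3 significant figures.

D_oral = 5.06 mg

For equal systemic exposure: F × D_ev = D_iv
D_ev = D_iv / F = 2 / 0.395 = 5.06329 mg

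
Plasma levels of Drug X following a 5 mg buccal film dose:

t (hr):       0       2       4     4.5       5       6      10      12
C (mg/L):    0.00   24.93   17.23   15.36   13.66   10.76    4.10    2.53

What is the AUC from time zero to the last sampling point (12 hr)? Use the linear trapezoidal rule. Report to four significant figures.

AUC = 131.1 mg/L·hr

Trapezoidal AUC_0→12:
  [0→2]: (0.00+24.93)/2 × 2 = 24.93
  [2→4]: (24.93+17.23)/2 × 2 = 42.16
  [4→4.5]: (17.23+15.36)/2 × 0.5 = 8.1475
  [4.5→5]: (15.36+13.66)/2 × 0.5 = 7.255
  [5→6]: (13.66+10.76)/2 × 1 = 12.21
  [6→10]: (10.76+4.10)/2 × 4 = 29.72
  [10→12]: (4.10+2.53)/2 × 2 = 6.63
  Sum = 131.0525 mg/L·hr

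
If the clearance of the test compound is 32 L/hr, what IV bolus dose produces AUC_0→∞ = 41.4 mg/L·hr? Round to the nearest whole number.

Dose_iv = CL × AUC_0→∞
     = 32 × 41.4 = 1324.8 mg

Dose = 1325 mg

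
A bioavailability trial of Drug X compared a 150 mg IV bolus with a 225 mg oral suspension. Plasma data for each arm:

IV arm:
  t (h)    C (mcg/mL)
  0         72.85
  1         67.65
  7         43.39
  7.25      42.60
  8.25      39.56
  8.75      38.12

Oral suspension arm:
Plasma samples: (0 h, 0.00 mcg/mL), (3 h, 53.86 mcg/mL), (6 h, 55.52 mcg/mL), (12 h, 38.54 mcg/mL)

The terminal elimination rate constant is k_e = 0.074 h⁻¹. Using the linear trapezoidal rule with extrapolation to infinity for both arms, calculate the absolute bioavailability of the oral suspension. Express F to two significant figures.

Trapezoidal AUC_0→8.75 (IV):
  [0→1]: (72.85+67.65)/2 × 1 = 70.25
  [1→7]: (67.65+43.39)/2 × 6 = 333.12
  [7→7.25]: (43.39+42.60)/2 × 0.25 = 10.74875
  [7.25→8.25]: (42.60+39.56)/2 × 1 = 41.08
  [8.25→8.75]: (39.56+38.12)/2 × 0.5 = 19.42
  Sum = 474.61875 mcg/mL·h
IV tail: 38.12/0.074 = 515.135; AUC_iv,0→∞ = 474.61875 + 515.135 = 989.75375 mcg/mL·h
Trapezoidal AUC_0→12 (oral suspension):
  [0→3]: (0.00+53.86)/2 × 3 = 80.79
  [3→6]: (53.86+55.52)/2 × 3 = 164.07
  [6→12]: (55.52+38.54)/2 × 6 = 282.18
  Sum = 527.04 mcg/mL·h
oral suspension tail: 38.54/0.074 = 520.811; AUC_ev,0→∞ = 527.04 + 520.811 = 1047.851 mcg/mL·h
F = (AUC_ev/D_ev)/(AUC_iv/D_iv) = (1047.851/225)/(989.75375/150) = 4.65712/6.59836 = 0.7058

F = 0.71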